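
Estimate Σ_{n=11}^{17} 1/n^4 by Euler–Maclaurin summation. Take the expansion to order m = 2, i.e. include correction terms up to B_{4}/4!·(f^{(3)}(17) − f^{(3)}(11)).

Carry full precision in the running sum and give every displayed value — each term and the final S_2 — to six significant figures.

S_2 ≈ 0.000224555

The integral term ∫_11^17 1/x^4 dx = 0.000182591.
Boundary: ½(f(11) + f(17)) = ½(6.83013e-05 + 1.19730e-05) = 4.01372e-05.
Integral + boundary = 0.000222728.
Correction k=1: B_{2}/2! · (f^{(1)}(17) − f^{(1)}(11)) = 1/12 · (-2.81719e-06 − (-2.48369e-05)) = 1.83497e-06.
Running total after k=1: 0.000224563.
Correction k=2: B_{4}/4! · (f^{(3)}(17) − f^{(3)}(11)) = −1/720 · (-2.92441e-07 − (-6.15790e-06)) = -8.14647e-09.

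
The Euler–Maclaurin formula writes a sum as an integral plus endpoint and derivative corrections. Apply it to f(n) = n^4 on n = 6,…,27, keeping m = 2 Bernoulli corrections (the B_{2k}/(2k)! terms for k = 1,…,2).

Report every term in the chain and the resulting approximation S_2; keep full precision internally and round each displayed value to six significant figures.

S_2 ≈ 3.14108e+06

The integral term ∫_6^27 x^4 dx = 2.86823e+06.
½[f(6) + f(27)] = ½[1296.00 + 531441] = 266368.
So far: 3.13459e+06.
k=1: B_{2}/(2)! × [f^{(1)}(27) − f^{(1)}(6)] = 1/12 × (78732.0 − 864.000) = 6489.00.
Partial sum through k=1: 3.14108e+06.
k=2: B_{4}/(4)! × [f^{(3)}(27) − f^{(3)}(6)] = −1/720 × (648.000 − 144.000) = -0.700000.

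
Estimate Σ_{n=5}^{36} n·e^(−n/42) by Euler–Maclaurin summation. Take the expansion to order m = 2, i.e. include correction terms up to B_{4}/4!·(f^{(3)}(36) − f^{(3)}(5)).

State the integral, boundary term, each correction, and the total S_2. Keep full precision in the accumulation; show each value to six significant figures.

S_2 ≈ 372.002

∫_5^36 x·e^(−x/42) dx evaluates to 362.204.
½[f(5) + f(36)] = ½[4.43883 + 15.2774] = 9.85813.
So far: 372.062.
Order-1 term: 1/12 · (0.0606247 − 0.782079) = -0.0601212.
Running total after k=1: 372.002.
Order-2 term: −1/720 · (0.000515516 − 0.00144989) = 1.29774e-06.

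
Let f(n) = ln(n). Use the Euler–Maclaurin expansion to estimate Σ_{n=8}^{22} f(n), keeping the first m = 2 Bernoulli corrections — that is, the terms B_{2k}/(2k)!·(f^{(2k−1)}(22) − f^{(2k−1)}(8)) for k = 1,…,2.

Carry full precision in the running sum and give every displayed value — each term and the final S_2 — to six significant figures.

Integral: ∫_8^22 ln(x) dx = 37.3674.
Boundary: ½(f(8) + f(22)) = ½(2.07944 + 3.09104) = 2.58524.
So far: 39.9526.
k=1: B_{2}/(2)! × [f^{(1)}(22) − f^{(1)}(8)] = 1/12 × (0.0454545 − 0.125000) = -0.00662879.
Partial sum through k=1: 39.9460.
k=2: B_{4}/(4)! × [f^{(3)}(22) − f^{(3)}(8)] = −1/720 × (0.000187829 − 0.00390625) = 5.16447e-06.

S_2 ≈ 39.9460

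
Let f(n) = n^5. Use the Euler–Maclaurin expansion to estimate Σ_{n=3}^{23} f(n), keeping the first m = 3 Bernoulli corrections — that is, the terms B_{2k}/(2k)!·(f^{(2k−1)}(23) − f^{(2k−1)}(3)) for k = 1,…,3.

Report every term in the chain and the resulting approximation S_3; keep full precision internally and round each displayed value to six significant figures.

The integral term ∫_3^23 x^5 dx = 2.46725e+07.
½[f(3) + f(23)] = ½[243.000 + 6.43634e+06] = 3.21829e+06.
So far: 2.78908e+07.
Order-1 term: 1/12 · (1.39920e+06 − 405.000) = 116567.
After k=1: 2.80074e+07.
Order-2 term: −1/720 · (31740.0 − 540.000) = -43.3333.
After k=2: 2.80073e+07.
Order-3 term: 1/30240 · (120.000 − 120.000) = 0.00000.

S_3 ≈ 2.80073e+07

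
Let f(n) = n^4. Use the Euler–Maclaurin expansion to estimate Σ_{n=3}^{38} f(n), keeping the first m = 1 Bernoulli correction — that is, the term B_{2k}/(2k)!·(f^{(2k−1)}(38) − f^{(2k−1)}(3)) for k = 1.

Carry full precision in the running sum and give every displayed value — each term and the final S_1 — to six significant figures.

Integral: ∫_3^38 x^4 dx = 1.58470e+07.
½[f(3) + f(38)] = ½[81.0000 + 2.08514e+06] = 1.04261e+06.
So far: 1.68896e+07.
k=1: B_{2}/(2)! × [f^{(1)}(38) − f^{(1)}(3)] = 1/12 × (219488 − 108.000) = 18281.7.

S_1 ≈ 1.69079e+07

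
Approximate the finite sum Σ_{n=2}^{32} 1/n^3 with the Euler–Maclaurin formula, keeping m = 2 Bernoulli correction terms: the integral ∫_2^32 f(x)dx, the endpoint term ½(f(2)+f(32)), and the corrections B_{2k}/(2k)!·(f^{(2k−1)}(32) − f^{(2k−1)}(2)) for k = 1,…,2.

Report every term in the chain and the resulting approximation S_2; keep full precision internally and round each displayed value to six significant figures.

S_2 ≈ 0.201350

The integral term ∫_2^32 1/x^3 dx = 0.124512.
½[f(2) + f(32)] = ½[0.125000 + 3.05176e-05] = 0.0625153.
Running total after boundary: 0.187027.
Order-1 term: 1/12 · (-2.86102e-06 − (-0.187500)) = 0.0156248.
Partial sum through k=1: 0.202652.
Order-2 term: −1/720 · (-5.58794e-08 − (-0.937500)) = -0.00130208.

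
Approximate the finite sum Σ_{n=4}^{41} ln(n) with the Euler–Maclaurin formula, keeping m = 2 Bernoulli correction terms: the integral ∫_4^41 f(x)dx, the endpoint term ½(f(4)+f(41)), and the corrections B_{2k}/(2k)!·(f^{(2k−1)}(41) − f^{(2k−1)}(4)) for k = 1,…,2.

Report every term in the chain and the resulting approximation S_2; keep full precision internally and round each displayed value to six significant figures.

The integral term ∫_4^41 ln(x) dx = 109.711.
Endpoint term: (f(4) + f(41))/2 = (1.38629 + 3.71357)/2 = 2.54993.
Running total after boundary: 112.261.
Correction k=1: B_{2}/2! · (f^{(1)}(41) − f^{(1)}(4)) = 1/12 · (0.0243902 − 0.250000) = -0.0188008.
Running total after k=1: 112.242.
Correction k=2: B_{4}/4! · (f^{(3)}(41) − f^{(3)}(4)) = −1/720 · (2.90187e-05 − 0.0312500) = 4.33625e-05.

S_2 ≈ 112.242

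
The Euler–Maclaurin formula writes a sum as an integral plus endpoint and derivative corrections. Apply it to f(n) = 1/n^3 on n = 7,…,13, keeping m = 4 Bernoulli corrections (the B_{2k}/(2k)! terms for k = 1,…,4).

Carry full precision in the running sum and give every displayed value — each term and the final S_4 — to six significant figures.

∫_7^13 1/x^3 dx evaluates to 0.00724550.
½[f(7) + f(13)] = ½[0.00291545 + 0.000455166] = 0.00168531.
Integral + boundary = 0.00893081.
Correction k=1: B_{2}/2! · (f^{(1)}(13) − f^{(1)}(7)) = 1/12 · (-0.000105038 − (-0.00124948)) = 9.53701e-05.
Partial sum through k=1: 0.00902618.
Correction k=2: B_{4}/4! · (f^{(3)}(13) − f^{(3)}(7)) = −1/720 · (-1.24306e-05 − (-0.000509992)) = -6.91057e-07.
Partial sum through k=2: 0.00902549.
Correction k=3: B_{6}/6! · (f^{(5)}(13) − f^{(5)}(7)) = 1/30240 · (-3.08925e-06 − (-0.000437136)) = 1.43534e-08.
Partial sum through k=3: 0.00902550.
Correction k=4: B_{8}/8! · (f^{(7)}(13) − f^{(7)}(7)) = −1/1209600 · (-1.31613e-06 − (-0.000642322)) = -5.29932e-10.

S_4 ≈ 0.00902550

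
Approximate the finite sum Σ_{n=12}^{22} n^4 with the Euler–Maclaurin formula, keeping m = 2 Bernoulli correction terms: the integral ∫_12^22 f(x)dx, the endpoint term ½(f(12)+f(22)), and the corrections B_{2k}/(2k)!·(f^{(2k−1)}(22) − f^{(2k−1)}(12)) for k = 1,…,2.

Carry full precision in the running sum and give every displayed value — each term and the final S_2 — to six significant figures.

S_2 ≈ 1.11143e+06

The integral term ∫_12^22 x^4 dx = 980960.
½[f(12) + f(22)] = ½[20736.0 + 234256] = 127496.
Running total after boundary: 1.10846e+06.
k=1: B_{2}/(2)! × [f^{(1)}(22) − f^{(1)}(12)] = 1/12 × (42592.0 − 6912.00) = 2973.33.
After k=1: 1.11143e+06.
k=2: B_{4}/(4)! × [f^{(3)}(22) − f^{(3)}(12)] = −1/720 × (528.000 − 288.000) = -0.333333.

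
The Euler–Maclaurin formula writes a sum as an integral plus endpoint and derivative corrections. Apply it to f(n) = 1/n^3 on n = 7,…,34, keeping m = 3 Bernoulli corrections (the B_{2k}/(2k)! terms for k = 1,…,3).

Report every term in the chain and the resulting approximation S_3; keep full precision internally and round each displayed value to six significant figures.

Integral: ∫_7^34 1/x^3 dx = 0.00977156.
Endpoint term: (f(7) + f(34))/2 = (0.00291545 + 2.54427e-05)/2 = 0.00147045.
So far: 0.0112420.
k=1: B_{2}/(2)! × [f^{(1)}(34) − f^{(1)}(7)] = 1/12 × (-2.24494e-06 − (-0.00124948)) = 0.000103936.
After k=1: 0.0113459.
k=2: B_{4}/(4)! × [f^{(3)}(34) − f^{(3)}(7)] = −1/720 × (-3.88399e-08 − (-0.000509992)) = -7.08268e-07.
After k=2: 0.0113452.
k=3: B_{6}/(6)! × [f^{(5)}(34) − f^{(5)}(7)] = 1/30240 × (-1.41114e-09 − (-0.000437136)) = 1.44555e-08.

S_3 ≈ 0.0113452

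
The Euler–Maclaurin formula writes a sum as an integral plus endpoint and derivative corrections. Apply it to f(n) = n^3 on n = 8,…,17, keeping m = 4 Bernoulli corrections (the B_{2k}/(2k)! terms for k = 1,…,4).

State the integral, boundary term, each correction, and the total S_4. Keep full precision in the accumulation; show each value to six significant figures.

The integral term ∫_8^17 x^3 dx = 19856.2.
Endpoint term: (f(8) + f(17))/2 = (512.000 + 4913.00)/2 = 2712.50.
So far: 22568.8.
Order-1 term: 1/12 · (867.000 − 192.000) = 56.2500.
Partial sum through k=1: 22625.0.
Order-2 term: −1/720 · (6.00000 − 6.00000) = 0.00000.
Partial sum through k=2: 22625.0.
Order-3 term: 1/30240 · (0.00000 − 0.00000) = 0.00000.
Partial sum through k=3: 22625.0.
Order-4 term: −1/1209600 · (0.00000 − 0.00000) = 0.00000.

S_4 ≈ 22625.0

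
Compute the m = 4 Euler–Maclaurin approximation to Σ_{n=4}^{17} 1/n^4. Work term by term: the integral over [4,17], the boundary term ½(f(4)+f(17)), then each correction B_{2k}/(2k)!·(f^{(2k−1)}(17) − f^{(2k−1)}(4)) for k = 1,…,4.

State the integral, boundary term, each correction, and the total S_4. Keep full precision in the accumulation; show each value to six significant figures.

∫_4^17 1/x^4 dx evaluates to 0.00514049.
½[f(4) + f(17)] = ½[0.00390625 + 1.19730e-05] = 0.00195911.
Running total after boundary: 0.00709960.
Order-1 term: 1/12 · (-2.81719e-06 − (-0.00390625)) = 0.000325286.
Running total after k=1: 0.00742488.
Order-2 term: −1/720 · (-2.92441e-07 − (-0.00732422)) = -1.01721e-05.
Running total after k=2: 0.00741471.
Order-3 term: 1/30240 · (-5.66668e-08 − (-0.0256348)) = 8.47709e-07.
Running total after k=3: 0.00741556.
Order-4 term: −1/1209600 · (-1.76471e-08 − (-0.144196)) = -1.19209e-07.

S_4 ≈ 0.00741544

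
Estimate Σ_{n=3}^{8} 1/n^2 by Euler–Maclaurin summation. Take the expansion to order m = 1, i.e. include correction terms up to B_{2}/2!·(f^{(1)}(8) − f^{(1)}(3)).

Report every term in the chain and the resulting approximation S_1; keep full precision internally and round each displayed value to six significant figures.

Integral: ∫_3^8 1/x^2 dx = 0.208333.
Endpoint term: (f(3) + f(8))/2 = (0.111111 + 0.0156250)/2 = 0.0633681.
So far: 0.271701.
Correction k=1: B_{2}/2! · (f^{(1)}(8) − f^{(1)}(3)) = 1/12 · (-0.00390625 − (-0.0740741)) = 0.00584732.

S_1 ≈ 0.277549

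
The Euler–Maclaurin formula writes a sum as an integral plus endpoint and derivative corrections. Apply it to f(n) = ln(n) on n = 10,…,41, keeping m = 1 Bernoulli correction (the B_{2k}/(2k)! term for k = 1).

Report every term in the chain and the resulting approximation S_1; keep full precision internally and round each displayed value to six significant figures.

Integral: ∫_10^41 ln(x) dx = 98.2306.
½[f(10) + f(41)] = ½[2.30259 + 3.71357] = 3.00808.
So far: 101.239.
k=1: B_{2}/(2)! × [f^{(1)}(41) − f^{(1)}(10)] = 1/12 × (0.0243902 − 0.100000) = -0.00630081.

S_1 ≈ 101.232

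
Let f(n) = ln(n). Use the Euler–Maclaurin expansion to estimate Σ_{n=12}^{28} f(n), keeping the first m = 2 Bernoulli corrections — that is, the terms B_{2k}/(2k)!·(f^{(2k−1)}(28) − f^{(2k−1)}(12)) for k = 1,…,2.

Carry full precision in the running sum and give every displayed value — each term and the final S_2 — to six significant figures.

The integral term ∫_12^28 ln(x) dx = 47.4828.
½[f(12) + f(28)] = ½[2.48491 + 3.33220] = 2.90856.
Running total after boundary: 50.3914.
k=1: B_{2}/(2)! × [f^{(1)}(28) − f^{(1)}(12)] = 1/12 × (0.0357143 − 0.0833333) = -0.00396825.
After k=1: 50.3874.
k=2: B_{4}/(4)! × [f^{(3)}(28) − f^{(3)}(12)] = −1/720 × (9.11079e-05 − 0.00115741) = 1.48097e-06.

S_2 ≈ 50.3874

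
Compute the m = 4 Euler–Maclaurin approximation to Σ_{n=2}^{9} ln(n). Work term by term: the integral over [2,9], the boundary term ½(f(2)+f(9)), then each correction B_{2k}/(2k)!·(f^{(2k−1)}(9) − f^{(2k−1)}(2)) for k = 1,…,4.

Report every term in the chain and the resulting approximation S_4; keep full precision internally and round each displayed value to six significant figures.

The integral term ∫_2^9 ln(x) dx = 11.3887.
Endpoint term: (f(2) + f(9))/2 = (0.693147 + 2.19722)/2 = 1.44519.
So far: 12.8339.
Order-1 term: 1/12 · (0.111111 − 0.500000) = -0.0324074.
Partial sum through k=1: 12.8015.
Order-2 term: −1/720 · (0.00274348 − 0.250000) = 0.000343412.
Partial sum through k=2: 12.8018.
Order-3 term: 1/30240 · (0.000406442 − 0.750000) = -2.47881e-05.
Partial sum through k=3: 12.8018.
Order-4 term: −1/1209600 · (0.000150534 − 5.62500) = 4.65017e-06.

S_4 ≈ 12.8018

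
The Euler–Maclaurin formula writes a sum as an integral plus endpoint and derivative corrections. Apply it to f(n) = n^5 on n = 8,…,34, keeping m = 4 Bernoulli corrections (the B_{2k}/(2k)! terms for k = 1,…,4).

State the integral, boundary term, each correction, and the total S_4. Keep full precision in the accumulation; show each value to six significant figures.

Integral: ∫_8^34 x^5 dx = 2.57424e+08.
Boundary: ½(f(8) + f(34)) = ½(32768.0 + 4.54354e+07) = 2.27341e+07.
Running total after boundary: 2.80158e+08.
Correction k=1: B_{2}/2! · (f^{(1)}(34) − f^{(1)}(8)) = 1/12 · (6.68168e+06 − 20480.0) = 555100.
Partial sum through k=1: 2.80713e+08.
Correction k=2: B_{4}/4! · (f^{(3)}(34) − f^{(3)}(8)) = −1/720 · (69360.0 − 3840.00) = -91.0000.
Partial sum through k=2: 2.80713e+08.
Correction k=3: B_{6}/6! · (f^{(5)}(34) − f^{(5)}(8)) = 1/30240 · (120.000 − 120.000) = 0.00000.
Partial sum through k=3: 2.80713e+08.
Correction k=4: B_{8}/8! · (f^{(7)}(34) − f^{(7)}(8)) = −1/1209600 · (0.00000 − 0.00000) = 0.00000.

S_4 ≈ 2.80713e+08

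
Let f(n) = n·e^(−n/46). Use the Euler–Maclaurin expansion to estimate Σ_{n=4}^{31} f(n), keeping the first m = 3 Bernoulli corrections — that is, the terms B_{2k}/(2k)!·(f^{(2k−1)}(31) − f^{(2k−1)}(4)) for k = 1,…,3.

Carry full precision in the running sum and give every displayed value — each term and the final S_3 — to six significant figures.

S_3 ≈ 312.734

∫_4^31 x·e^(−x/46) dx evaluates to 303.056.
Endpoint term: (f(4) + f(31))/2 = (3.66687 + 15.8010)/2 = 9.73394.
Integral + boundary = 312.790.
k=1: B_{2}/(2)! × [f^{(1)}(31) − f^{(1)}(4)] = 1/12 × (0.166210 − 0.837002) = -0.0558994.
Partial sum through k=1: 312.734.
k=2: B_{4}/(4)! × [f^{(3)}(31) − f^{(3)}(4)] = −1/720 × (0.000560317 − 0.00126202) = 9.74589e-07.
Partial sum through k=2: 312.734.
k=3: B_{6}/(6)! × [f^{(5)}(31) − f^{(5)}(4)] = 1/30240 × (4.92478e-07 − 1.00590e-06) = -1.69782e-11.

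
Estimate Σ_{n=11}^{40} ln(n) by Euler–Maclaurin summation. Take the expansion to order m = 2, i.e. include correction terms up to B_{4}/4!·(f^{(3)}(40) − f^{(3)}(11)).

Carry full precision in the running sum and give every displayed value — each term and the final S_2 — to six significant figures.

S_2 ≈ 95.2162

The integral term ∫_11^40 ln(x) dx = 92.1783.
½[f(11) + f(40)] = ½[2.39790 + 3.68888] = 3.04339.
So far: 95.2217.
Order-1 term: 1/12 · (0.0250000 − 0.0909091) = -0.00549242.
Partial sum through k=1: 95.2162.
Order-2 term: −1/720 · (3.12500e-05 − 0.00150263) = 2.04358e-06.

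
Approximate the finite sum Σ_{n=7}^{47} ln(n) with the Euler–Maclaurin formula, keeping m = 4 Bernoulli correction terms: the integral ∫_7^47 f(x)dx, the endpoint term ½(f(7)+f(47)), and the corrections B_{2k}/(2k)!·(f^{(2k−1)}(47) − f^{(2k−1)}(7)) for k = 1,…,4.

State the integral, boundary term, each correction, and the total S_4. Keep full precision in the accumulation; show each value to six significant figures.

S_4 ≈ 130.223

The integral term ∫_7^47 ln(x) dx = 127.336.
Boundary: ½(f(7) + f(47)) = ½(1.94591 + 3.85015) = 2.89803.
Running total after boundary: 130.234.
Correction k=1: B_{2}/2! · (f^{(1)}(47) − f^{(1)}(7)) = 1/12 · (0.0212766 − 0.142857) = -0.0101317.
Partial sum through k=1: 130.223.
Correction k=2: B_{4}/4! · (f^{(3)}(47) − f^{(3)}(7)) = −1/720 · (1.92636e-05 − 0.00583090) = 8.07172e-06.
Partial sum through k=2: 130.223.
Correction k=3: B_{6}/6! · (f^{(5)}(47) − f^{(5)}(7)) = 1/30240 · (1.04646e-07 − 0.00142798) = -4.72180e-08.
Partial sum through k=3: 130.223.
Correction k=4: B_{8}/8! · (f^{(7)}(47) − f^{(7)}(7)) = −1/1209600 · (1.42117e-09 − 0.000874271) = 7.22776e-10.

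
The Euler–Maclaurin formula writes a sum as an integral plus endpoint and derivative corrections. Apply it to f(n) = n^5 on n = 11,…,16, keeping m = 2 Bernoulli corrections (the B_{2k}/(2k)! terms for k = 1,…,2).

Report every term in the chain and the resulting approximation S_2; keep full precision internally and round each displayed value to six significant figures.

The integral term ∫_11^16 x^5 dx = 2.50094e+06.
½[f(11) + f(16)] = ½[161051 + 1.04858e+06] = 604814.
So far: 3.10576e+06.
Order-1 term: 1/12 · (327680 − 73205.0) = 21206.2.
After k=1: 3.12696e+06.
Order-2 term: −1/720 · (15360.0 − 7260.00) = -11.2500.

S_2 ≈ 3.12695e+06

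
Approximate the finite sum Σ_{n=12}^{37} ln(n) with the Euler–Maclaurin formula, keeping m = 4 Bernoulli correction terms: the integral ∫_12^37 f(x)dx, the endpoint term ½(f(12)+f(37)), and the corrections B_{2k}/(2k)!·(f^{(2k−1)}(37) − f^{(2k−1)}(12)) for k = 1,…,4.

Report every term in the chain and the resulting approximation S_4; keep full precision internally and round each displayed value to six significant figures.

S_4 ≈ 81.8283

Integral: ∫_12^37 ln(x) dx = 78.7851.
½[f(12) + f(37)] = ½[2.48491 + 3.61092] = 3.04791.
Running total after boundary: 81.8330.
Correction k=1: B_{2}/2! · (f^{(1)}(37) − f^{(1)}(12)) = 1/12 · (0.0270270 − 0.0833333) = -0.00469219.
After k=1: 81.8283.
Correction k=2: B_{4}/4! · (f^{(3)}(37) − f^{(3)}(12)) = −1/720 · (3.94843e-05 − 0.00115741) = 1.55267e-06.
After k=2: 81.8283.
Correction k=3: B_{6}/6! · (f^{(5)}(37) − f^{(5)}(12)) = 1/30240 · (3.46101e-07 − 9.64506e-05) = -3.17806e-09.
After k=3: 81.8283.
Correction k=4: B_{8}/8! · (f^{(7)}(37) − f^{(7)}(12)) = −1/1209600 · (7.58439e-09 − 2.00939e-05) = 1.66057e-11.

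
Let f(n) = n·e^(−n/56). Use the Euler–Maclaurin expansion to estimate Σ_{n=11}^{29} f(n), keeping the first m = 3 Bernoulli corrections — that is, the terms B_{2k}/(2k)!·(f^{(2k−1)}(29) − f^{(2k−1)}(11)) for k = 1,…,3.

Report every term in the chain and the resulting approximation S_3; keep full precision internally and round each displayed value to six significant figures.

S_3 ≈ 260.007

Integral: ∫_11^29 x·e^(−x/56) dx = 246.880.
½[f(11) + f(29)] = ½[9.03826 + 17.2781] = 13.1582.
Integral + boundary = 260.038.
Order-1 term: 1/12 · (0.287259 − 0.660263) = -0.0310836.
Partial sum through k=1: 260.007.
Order-2 term: −1/720 · (0.000471572 − 0.000734561) = 3.65262e-07.
Partial sum through k=2: 260.007.
Order-3 term: 1/30240 · (2.71538e-07 − 4.01332e-07) = -4.29214e-12.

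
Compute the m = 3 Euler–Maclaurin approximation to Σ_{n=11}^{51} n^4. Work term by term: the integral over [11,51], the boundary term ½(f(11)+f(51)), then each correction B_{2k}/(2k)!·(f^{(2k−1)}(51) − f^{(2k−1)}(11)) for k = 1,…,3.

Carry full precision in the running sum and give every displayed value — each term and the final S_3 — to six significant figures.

The integral term ∫_11^51 x^4 dx = 6.89728e+07.
Boundary: ½(f(11) + f(51)) = ½(14641.0 + 6.76520e+06) = 3.38992e+06.
So far: 7.23628e+07.
Correction k=1: B_{2}/2! · (f^{(1)}(51) − f^{(1)}(11)) = 1/12 · (530604 − 5324.00) = 43773.3.
Running total after k=1: 7.24065e+07.
Correction k=2: B_{4}/4! · (f^{(3)}(51) − f^{(3)}(11)) = −1/720 · (1224.00 − 264.000) = -1.33333.
Running total after k=2: 7.24065e+07.
Correction k=3: B_{6}/6! · (f^{(5)}(51) − f^{(5)}(11)) = 1/30240 · (0.00000 − 0.00000) = 0.00000.

S_3 ≈ 7.24065e+07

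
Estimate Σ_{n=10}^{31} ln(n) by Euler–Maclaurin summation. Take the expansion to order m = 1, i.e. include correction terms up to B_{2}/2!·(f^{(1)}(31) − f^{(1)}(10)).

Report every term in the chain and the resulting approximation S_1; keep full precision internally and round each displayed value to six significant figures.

∫_10^31 ln(x) dx evaluates to 62.4278.
Endpoint term: (f(10) + f(31))/2 = (2.30259 + 3.43399)/2 = 2.86829.
So far: 65.2960.
Correction k=1: B_{2}/2! · (f^{(1)}(31) − f^{(1)}(10)) = 1/12 · (0.0322581 − 0.100000) = -0.00564516.

S_1 ≈ 65.2904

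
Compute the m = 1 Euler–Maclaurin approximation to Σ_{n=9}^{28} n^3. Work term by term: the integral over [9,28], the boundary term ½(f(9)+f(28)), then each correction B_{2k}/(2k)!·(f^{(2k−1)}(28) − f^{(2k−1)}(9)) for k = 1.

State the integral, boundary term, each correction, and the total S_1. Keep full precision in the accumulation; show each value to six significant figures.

∫_9^28 x^3 dx evaluates to 152024.
½[f(9) + f(28)] = ½[729.000 + 21952.0] = 11340.5.
Running total after boundary: 163364.
Correction k=1: B_{2}/2! · (f^{(1)}(28) − f^{(1)}(9)) = 1/12 · (2352.00 − 243.000) = 175.750.

S_1 ≈ 163540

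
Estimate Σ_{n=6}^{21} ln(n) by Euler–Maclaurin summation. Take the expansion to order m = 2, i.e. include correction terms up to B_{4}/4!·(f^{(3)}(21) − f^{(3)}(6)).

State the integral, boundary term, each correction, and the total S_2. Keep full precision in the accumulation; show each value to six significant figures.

S_2 ≈ 40.5926

∫_6^21 ln(x) dx evaluates to 38.1844.
Boundary: ½(f(6) + f(21)) = ½(1.79176 + 3.04452) = 2.41814.
So far: 40.6026.
Order-1 term: 1/12 · (0.0476190 − 0.166667) = -0.00992063.
After k=1: 40.5926.
Order-2 term: −1/720 · (0.000215959 − 0.00925926) = 1.25601e-05.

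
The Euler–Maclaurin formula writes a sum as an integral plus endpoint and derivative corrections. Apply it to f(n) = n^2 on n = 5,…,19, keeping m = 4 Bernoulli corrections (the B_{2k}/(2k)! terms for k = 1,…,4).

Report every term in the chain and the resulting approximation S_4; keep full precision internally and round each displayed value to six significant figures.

S_4 ≈ 2440.00

The integral term ∫_5^19 x^2 dx = 2244.67.
Endpoint term: (f(5) + f(19))/2 = (25.0000 + 361.000)/2 = 193.000.
So far: 2437.67.
Order-1 term: 1/12 · (38.0000 − 10.0000) = 2.33333.
Partial sum through k=1: 2440.00.
Order-2 term: −1/720 · (0.00000 − 0.00000) = 0.00000.
Partial sum through k=2: 2440.00.
Order-3 term: 1/30240 · (0.00000 − 0.00000) = 0.00000.
Partial sum through k=3: 2440.00.
Order-4 term: −1/1209600 · (0.00000 − 0.00000) = 0.00000.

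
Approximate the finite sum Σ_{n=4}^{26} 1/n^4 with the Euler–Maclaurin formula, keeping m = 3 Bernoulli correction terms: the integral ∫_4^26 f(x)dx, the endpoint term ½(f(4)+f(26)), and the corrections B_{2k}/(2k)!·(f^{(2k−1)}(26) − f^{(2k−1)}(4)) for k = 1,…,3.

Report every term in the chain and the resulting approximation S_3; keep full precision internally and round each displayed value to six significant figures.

S_3 ≈ 0.00745976

Integral: ∫_4^26 1/x^4 dx = 0.00518937.
½[f(4) + f(26)] = ½[0.00390625 + 2.18830e-06] = 0.00195422.
Running total after boundary: 0.00714359.
Correction k=1: B_{2}/2! · (f^{(1)}(26) − f^{(1)}(4)) = 1/12 · (-3.36661e-07 − (-0.00390625)) = 0.000325493.
Running total after k=1: 0.00746908.
Correction k=2: B_{4}/4! · (f^{(3)}(26) − f^{(3)}(4)) = −1/720 · (-1.49406e-08 − (-0.00732422)) = -1.01725e-05.
Running total after k=2: 0.00745891.
Correction k=3: B_{6}/6! · (f^{(5)}(26) − f^{(5)}(4)) = 1/30240 · (-1.23768e-09 − (-0.0256348)) = 8.47710e-07.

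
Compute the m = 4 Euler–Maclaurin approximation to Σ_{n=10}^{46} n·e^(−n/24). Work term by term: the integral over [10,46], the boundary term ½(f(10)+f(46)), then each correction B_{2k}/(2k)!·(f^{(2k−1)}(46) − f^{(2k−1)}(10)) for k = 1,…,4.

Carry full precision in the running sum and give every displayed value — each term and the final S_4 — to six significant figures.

S_4 ≈ 297.454

∫_10^46 x·e^(−x/24) dx evaluates to 290.818.
½[f(10) + f(46)] = ½[6.59241 + 6.76644] = 6.67942.
Running total after boundary: 297.498.
Correction k=1: B_{2}/2! · (f^{(1)}(46) − f^{(1)}(10)) = 1/12 · (-0.134838 − 0.384557) = -0.0432830.
Partial sum through k=1: 297.454.
Correction k=2: B_{4}/4! · (f^{(3)}(46) − f^{(3)}(10)) = −1/720 · (0.000276657 − 0.00295666) = 3.72223e-06.
Partial sum through k=2: 297.454.
Correction k=3: B_{6}/6! · (f^{(5)}(46) − f^{(5)}(10)) = 1/30240 · (1.36703e-06 − 9.10711e-06) = -2.55955e-10.
Partial sum through k=3: 297.454.
Correction k=4: B_{8}/8! · (f^{(7)}(46) − f^{(7)}(10)) = −1/1209600 · (3.91276e-09 − 2.27103e-08) = 1.55403e-14.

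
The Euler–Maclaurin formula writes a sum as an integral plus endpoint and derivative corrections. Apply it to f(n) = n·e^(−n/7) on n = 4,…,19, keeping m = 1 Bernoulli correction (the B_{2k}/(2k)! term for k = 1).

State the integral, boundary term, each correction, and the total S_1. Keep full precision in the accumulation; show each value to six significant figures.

The integral term ∫_4^19 x·e^(−x/7) dx = 31.4254.
Boundary: ½(f(4) + f(19)) = ½(2.25887 + 1.25879) = 1.75883.
So far: 33.1842.
Correction k=1: B_{2}/2! · (f^{(1)}(19) − f^{(1)}(4)) = 1/12 · (-0.113575 − 0.242022) = -0.0296331.

S_1 ≈ 33.1546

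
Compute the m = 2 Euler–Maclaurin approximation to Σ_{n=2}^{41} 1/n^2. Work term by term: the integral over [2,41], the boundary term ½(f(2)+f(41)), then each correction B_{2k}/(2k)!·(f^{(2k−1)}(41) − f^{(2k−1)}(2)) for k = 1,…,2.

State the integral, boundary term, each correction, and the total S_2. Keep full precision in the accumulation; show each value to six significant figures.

S_2 ≈ 0.620696

∫_2^41 1/x^2 dx evaluates to 0.475610.
½[f(2) + f(41)] = ½[0.250000 + 0.000594884] = 0.125297.
So far: 0.600907.
Correction k=1: B_{2}/2! · (f^{(1)}(41) − f^{(1)}(2)) = 1/12 · (-2.90187e-05 − (-0.250000)) = 0.0208309.
After k=1: 0.621738.
Correction k=2: B_{4}/4! · (f^{(3)}(41) − f^{(3)}(2)) = −1/720 · (-2.07153e-07 − (-0.750000)) = -0.00104167.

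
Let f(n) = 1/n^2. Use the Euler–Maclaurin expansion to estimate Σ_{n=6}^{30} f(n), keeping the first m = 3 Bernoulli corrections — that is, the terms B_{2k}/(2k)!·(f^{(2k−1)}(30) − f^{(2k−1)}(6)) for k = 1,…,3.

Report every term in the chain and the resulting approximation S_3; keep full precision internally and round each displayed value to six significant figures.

S_3 ≈ 0.148539

The integral term ∫_6^30 1/x^2 dx = 0.133333.
Endpoint term: (f(6) + f(30))/2 = (0.0277778 + 0.00111111)/2 = 0.0144444.
So far: 0.147778.
k=1: B_{2}/(2)! × [f^{(1)}(30) − f^{(1)}(6)] = 1/12 × (-7.40741e-05 − (-0.00925926)) = 0.000765432.
After k=1: 0.148543.
k=2: B_{4}/(4)! × [f^{(3)}(30) − f^{(3)}(6)] = −1/720 × (-9.87654e-07 − (-0.00308642)) = -4.28532e-06.
After k=2: 0.148539.
k=3: B_{6}/(6)! × [f^{(5)}(30) − f^{(5)}(6)] = 1/30240 × (-3.29218e-08 − (-0.00257202)) = 8.50524e-08.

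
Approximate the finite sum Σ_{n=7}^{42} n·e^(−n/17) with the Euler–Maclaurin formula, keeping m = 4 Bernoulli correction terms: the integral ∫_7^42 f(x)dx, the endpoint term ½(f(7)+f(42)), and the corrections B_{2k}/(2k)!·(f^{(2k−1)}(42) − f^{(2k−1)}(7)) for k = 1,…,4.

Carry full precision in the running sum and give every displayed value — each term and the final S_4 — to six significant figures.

∫_7^42 x·e^(−x/17) dx evaluates to 185.503.
Boundary: ½(f(7) + f(42)) = ½(4.63736 + 3.55047) = 4.09392.
Integral + boundary = 189.597.
Correction k=1: B_{2}/2! · (f^{(1)}(42) − f^{(1)}(7)) = 1/12 · (-0.124316 − 0.389694) = -0.0428342.
Partial sum through k=1: 189.554.
Correction k=2: B_{4}/4! · (f^{(3)}(42) − f^{(3)}(7)) = −1/720 · (0.000154858 − 0.00593306) = 8.02528e-06.
Partial sum through k=2: 189.554.
Correction k=3: B_{6}/6! · (f^{(5)}(42) − f^{(5)}(7)) = 1/30240 · (2.56012e-06 − 3.63934e-05) = -1.11883e-09.
Partial sum through k=3: 189.554.
Correction k=4: B_{8}/8! · (f^{(7)}(42) − f^{(7)}(7)) = −1/1209600 · (1.58630e-08 − 1.80821e-07) = 1.36374e-13.

S_4 ≈ 189.554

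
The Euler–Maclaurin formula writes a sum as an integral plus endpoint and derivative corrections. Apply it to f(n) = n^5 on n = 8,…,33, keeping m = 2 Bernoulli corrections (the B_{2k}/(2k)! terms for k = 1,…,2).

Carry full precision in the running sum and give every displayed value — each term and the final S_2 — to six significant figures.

S_2 ≈ 2.35277e+08

∫_8^33 x^5 dx evaluates to 2.15201e+08.
Endpoint term: (f(8) + f(33))/2 = (32768.0 + 3.91354e+07)/2 = 1.95841e+07.
So far: 2.34785e+08.
k=1: B_{2}/(2)! × [f^{(1)}(33) − f^{(1)}(8)] = 1/12 × (5.92960e+06 − 20480.0) = 492427.
Running total after k=1: 2.35277e+08.
k=2: B_{4}/(4)! × [f^{(3)}(33) − f^{(3)}(8)] = −1/720 × (65340.0 − 3840.00) = -85.4167.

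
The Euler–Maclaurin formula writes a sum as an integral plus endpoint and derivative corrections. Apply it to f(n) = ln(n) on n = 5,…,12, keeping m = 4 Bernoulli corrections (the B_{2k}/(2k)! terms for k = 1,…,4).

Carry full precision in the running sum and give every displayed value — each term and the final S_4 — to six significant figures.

S_4 ≈ 16.8092

Integral: ∫_5^12 ln(x) dx = 14.7717.
Endpoint term: (f(5) + f(12))/2 = (1.60944 + 2.48491)/2 = 2.04717.
Integral + boundary = 16.8189.
Correction k=1: B_{2}/2! · (f^{(1)}(12) − f^{(1)}(5)) = 1/12 · (0.0833333 − 0.200000) = -0.00972222.
Running total after k=1: 16.8091.
Correction k=2: B_{4}/4! · (f^{(3)}(12) − f^{(3)}(5)) = −1/720 · (0.00115741 − 0.0160000) = 2.06147e-05.
Running total after k=2: 16.8092.
Correction k=3: B_{6}/6! · (f^{(5)}(12) − f^{(5)}(5)) = 1/30240 · (9.64506e-05 − 0.00768000) = -2.50779e-07.
Running total after k=3: 16.8092.
Correction k=4: B_{8}/8! · (f^{(7)}(12) − f^{(7)}(5)) = −1/1209600 · (2.00939e-05 − 0.00921600) = 7.60244e-09.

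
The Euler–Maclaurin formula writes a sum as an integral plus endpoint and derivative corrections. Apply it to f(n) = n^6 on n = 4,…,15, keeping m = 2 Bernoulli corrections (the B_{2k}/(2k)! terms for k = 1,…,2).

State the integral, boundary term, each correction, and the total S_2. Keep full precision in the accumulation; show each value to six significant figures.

S_2 ≈ 3.04821e+07

Integral: ∫_4^15 x^6 dx = 2.44061e+07.
Endpoint term: (f(4) + f(15))/2 = (4096.00 + 1.13906e+07)/2 = 5.69736e+06.
Running total after boundary: 3.01035e+07.
Order-1 term: 1/12 · (4.55625e+06 − 6144.00) = 379176.
Running total after k=1: 3.04827e+07.
Order-2 term: −1/720 · (405000 − 7680.00) = -551.833.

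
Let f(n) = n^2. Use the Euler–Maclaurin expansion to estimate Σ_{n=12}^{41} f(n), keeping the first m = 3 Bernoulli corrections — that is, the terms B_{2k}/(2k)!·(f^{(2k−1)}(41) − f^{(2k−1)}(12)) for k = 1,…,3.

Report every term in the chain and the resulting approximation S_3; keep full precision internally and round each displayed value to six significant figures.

S_3 ≈ 23315.0

∫_12^41 x^2 dx evaluates to 22397.7.
Boundary: ½(f(12) + f(41)) = ½(144.000 + 1681.00) = 912.500.
Running total after boundary: 23310.2.
Correction k=1: B_{2}/2! · (f^{(1)}(41) − f^{(1)}(12)) = 1/12 · (82.0000 − 24.0000) = 4.83333.
Partial sum through k=1: 23315.0.
Correction k=2: B_{4}/4! · (f^{(3)}(41) − f^{(3)}(12)) = −1/720 · (0.00000 − 0.00000) = 0.00000.
Partial sum through k=2: 23315.0.
Correction k=3: B_{6}/6! · (f^{(5)}(41) − f^{(5)}(12)) = 1/30240 · (0.00000 − 0.00000) = 0.00000.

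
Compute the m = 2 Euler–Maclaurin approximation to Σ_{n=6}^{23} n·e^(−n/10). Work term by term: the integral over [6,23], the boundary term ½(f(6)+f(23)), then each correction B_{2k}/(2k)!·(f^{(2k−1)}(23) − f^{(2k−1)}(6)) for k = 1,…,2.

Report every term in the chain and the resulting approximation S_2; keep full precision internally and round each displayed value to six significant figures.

∫_6^23 x·e^(−x/10) dx evaluates to 54.7244.
Endpoint term: (f(6) + f(23))/2 = (3.29287 + 2.30595)/2 = 2.79941.
Integral + boundary = 57.5239.
Correction k=1: B_{2}/2! · (f^{(1)}(23) − f^{(1)}(6)) = 1/12 · (-0.130336 − 0.219525) = -0.0291551.
Partial sum through k=1: 57.4947.
Correction k=2: B_{4}/4! · (f^{(3)}(23) − f^{(3)}(6)) = −1/720 · (0.000701812 − 0.0131715) = 1.73190e-05.

S_2 ≈ 57.4947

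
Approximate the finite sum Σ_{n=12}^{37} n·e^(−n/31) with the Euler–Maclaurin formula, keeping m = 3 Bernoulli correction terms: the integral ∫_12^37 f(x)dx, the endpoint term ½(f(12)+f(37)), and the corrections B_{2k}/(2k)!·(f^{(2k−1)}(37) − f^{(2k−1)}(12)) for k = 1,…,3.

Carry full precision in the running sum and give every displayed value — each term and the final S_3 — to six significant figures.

S_3 ≈ 275.757

The integral term ∫_12^37 x·e^(−x/31) dx = 266.114.
Endpoint term: (f(12) + f(37))/2 = (8.14830 + 11.2163)/2 = 9.68231.
Integral + boundary = 275.796.
Correction k=1: B_{2}/2! · (f^{(1)}(37) − f^{(1)}(12)) = 1/12 · (-0.0586730 − 0.416177) = -0.0395708.
Partial sum through k=1: 275.757.
Correction k=2: B_{4}/4! · (f^{(3)}(37) − f^{(3)}(12)) = −1/720 · (0.000569838 − 0.00184623) = 1.77277e-06.
Partial sum through k=2: 275.757.
Correction k=3: B_{6}/6! · (f^{(5)}(37) − f^{(5)}(12)) = 1/30240 · (1.24946e-06 − 3.39167e-06) = -7.08403e-11.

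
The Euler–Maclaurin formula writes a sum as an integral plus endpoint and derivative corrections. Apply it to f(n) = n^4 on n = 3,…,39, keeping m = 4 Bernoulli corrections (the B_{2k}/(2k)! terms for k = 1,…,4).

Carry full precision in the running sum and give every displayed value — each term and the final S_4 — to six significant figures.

S_4 ≈ 1.92213e+07

The integral term ∫_3^39 x^4 dx = 1.80448e+07.
Boundary: ½(f(3) + f(39)) = ½(81.0000 + 2.31344e+06) = 1.15676e+06.
Integral + boundary = 1.92016e+07.
Order-1 term: 1/12 · (237276 − 108.000) = 19764.0.
Running total after k=1: 1.92213e+07.
Order-2 term: −1/720 · (936.000 − 72.0000) = -1.20000.
Running total after k=2: 1.92213e+07.
Order-3 term: 1/30240 · (0.00000 − 0.00000) = 0.00000.
Running total after k=3: 1.92213e+07.
Order-4 term: −1/1209600 · (0.00000 − 0.00000) = 0.00000.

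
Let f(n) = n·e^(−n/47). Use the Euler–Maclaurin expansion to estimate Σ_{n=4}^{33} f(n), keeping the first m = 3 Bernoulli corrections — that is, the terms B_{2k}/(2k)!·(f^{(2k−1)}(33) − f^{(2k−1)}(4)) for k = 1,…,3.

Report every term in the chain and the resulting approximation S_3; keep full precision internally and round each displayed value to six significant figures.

The integral term ∫_4^33 x·e^(−x/47) dx = 338.247.
Endpoint term: (f(4) + f(33))/2 = (3.67366 + 16.3525)/2 = 10.0131.
Integral + boundary = 348.261.
k=1: B_{2}/(2)! × [f^{(1)}(33) − f^{(1)}(4)] = 1/12 × (0.147605 − 0.840252) = -0.0577206.
Partial sum through k=1: 348.203.
k=2: B_{4}/(4)! × [f^{(3)}(33) − f^{(3)}(4)] = −1/720 × (0.000515466 − 0.00121190) = 9.67265e-07.
Partial sum through k=2: 348.203.
k=3: B_{6}/(6)! × [f^{(5)}(33) − f^{(5)}(4)] = 1/30240 × (4.36447e-07 − 9.25042e-07) = -1.61572e-11.

S_3 ≈ 348.203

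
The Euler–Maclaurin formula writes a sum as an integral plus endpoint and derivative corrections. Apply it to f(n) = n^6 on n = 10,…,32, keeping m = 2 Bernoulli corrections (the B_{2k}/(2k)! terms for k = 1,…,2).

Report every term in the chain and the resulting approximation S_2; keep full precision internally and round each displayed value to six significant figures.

S_2 ≈ 5.46120e+09

Integral: ∫_10^32 x^6 dx = 4.90711e+09.
½[f(10) + f(32)] = ½[1.00000e+06 + 1.07374e+09] = 5.37371e+08.
Integral + boundary = 5.44448e+09.
Order-1 term: 1/12 · (2.01327e+08 − 600000) = 1.67272e+07.
Partial sum through k=1: 5.46120e+09.
Order-2 term: −1/720 · (3.93216e+06 − 120000) = -5294.67.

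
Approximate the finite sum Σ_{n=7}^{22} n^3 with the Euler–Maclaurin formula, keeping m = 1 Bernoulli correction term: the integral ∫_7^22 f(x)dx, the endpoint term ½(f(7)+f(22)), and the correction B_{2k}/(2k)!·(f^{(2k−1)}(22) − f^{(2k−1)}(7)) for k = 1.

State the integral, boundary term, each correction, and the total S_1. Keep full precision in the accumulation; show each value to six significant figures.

Integral: ∫_7^22 x^3 dx = 57963.8.
½[f(7) + f(22)] = ½[343.000 + 10648.0] = 5495.50.
So far: 63459.2.
Correction k=1: B_{2}/2! · (f^{(1)}(22) − f^{(1)}(7)) = 1/12 · (1452.00 − 147.000) = 108.750.

S_1 ≈ 63568.0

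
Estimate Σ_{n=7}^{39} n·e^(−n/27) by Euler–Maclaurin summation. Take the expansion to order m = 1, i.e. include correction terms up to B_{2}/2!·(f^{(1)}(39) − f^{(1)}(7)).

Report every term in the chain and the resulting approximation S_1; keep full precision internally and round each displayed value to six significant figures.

∫_7^39 x·e^(−x/27) dx evaluates to 288.017.
Endpoint term: (f(7) + f(39))/2 = (5.40136 + 9.19921)/2 = 7.30028.
So far: 295.317.
k=1: B_{2}/(2)! × [f^{(1)}(39) − f^{(1)}(7)] = 1/12 × (-0.104834 − 0.571573) = -0.0563672.

S_1 ≈ 295.261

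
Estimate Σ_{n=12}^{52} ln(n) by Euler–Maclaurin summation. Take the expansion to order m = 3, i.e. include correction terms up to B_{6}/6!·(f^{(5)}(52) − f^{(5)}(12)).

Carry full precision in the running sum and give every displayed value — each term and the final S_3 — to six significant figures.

S_3 ≈ 138.859

The integral term ∫_12^52 ln(x) dx = 135.646.
½[f(12) + f(52)] = ½[2.48491 + 3.95124] = 3.21808.
So far: 138.864.
Order-1 term: 1/12 · (0.0192308 − 0.0833333) = -0.00534188.
After k=1: 138.859.
Order-2 term: −1/720 · (1.42239e-05 − 0.00115741) = 1.58775e-06.
After k=2: 138.859.
Order-3 term: 1/30240 · (6.31240e-08 − 9.64506e-05) = -3.18742e-09.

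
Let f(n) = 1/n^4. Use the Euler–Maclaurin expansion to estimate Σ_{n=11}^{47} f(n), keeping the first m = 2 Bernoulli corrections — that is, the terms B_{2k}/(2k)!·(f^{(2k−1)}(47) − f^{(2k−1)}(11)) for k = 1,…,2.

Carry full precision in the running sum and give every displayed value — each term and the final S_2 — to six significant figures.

∫_11^47 1/x^4 dx evaluates to 0.000247228.
Boundary: ½(f(11) + f(47)) = ½(6.83013e-05 + 2.04931e-07) = 3.42531e-05.
Running total after boundary: 0.000281481.
Correction k=1: B_{2}/2! · (f^{(1)}(47) − f^{(1)}(11)) = 1/12 · (-1.74410e-08 − (-2.48369e-05)) = 2.06828e-06.
After k=1: 0.000283549.
Correction k=2: B_{4}/4! · (f^{(3)}(47) − f^{(3)}(11)) = −1/720 · (-2.36862e-10 − (-6.15790e-06)) = -8.55231e-09.

S_2 ≈ 0.000283541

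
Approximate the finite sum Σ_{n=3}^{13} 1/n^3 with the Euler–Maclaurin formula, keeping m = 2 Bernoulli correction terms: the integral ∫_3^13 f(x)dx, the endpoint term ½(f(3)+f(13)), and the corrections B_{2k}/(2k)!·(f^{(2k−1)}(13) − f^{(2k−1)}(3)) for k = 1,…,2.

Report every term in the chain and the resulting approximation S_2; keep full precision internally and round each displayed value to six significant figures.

S_2 ≈ 0.0743064

Integral: ∫_3^13 1/x^3 dx = 0.0525970.
Boundary: ½(f(3) + f(13)) = ½(0.0370370 + 0.000455166) = 0.0187461.
Running total after boundary: 0.0713431.
k=1: B_{2}/(2)! × [f^{(1)}(13) − f^{(1)}(3)] = 1/12 × (-0.000105038 − (-0.0370370)) = 0.00307767.
Partial sum through k=1: 0.0744207.
k=2: B_{4}/(4)! × [f^{(3)}(13) − f^{(3)}(3)] = −1/720 × (-1.24306e-05 − (-0.0823045)) = -0.000114295.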